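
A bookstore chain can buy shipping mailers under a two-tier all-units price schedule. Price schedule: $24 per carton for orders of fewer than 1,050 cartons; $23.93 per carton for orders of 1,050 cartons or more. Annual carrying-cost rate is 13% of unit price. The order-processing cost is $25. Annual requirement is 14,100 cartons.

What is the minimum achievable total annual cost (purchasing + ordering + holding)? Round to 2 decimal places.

H₁ = 13%×$24 = $3.1200;  H₂ = 13%×$23.93 = $3.1109
EOQ₁ = √(2×14,100×25/3.1200) = 475.35  (< 1,050, feasible at tier 1)
EOQ₂ = √(2×14,100×25/3.1109) = 476.05  (< 1,050 → use Q = 1,050 at tier-2 price)
TC(tier 1 (EOQ₁), Q≈475.4) = $339,883.10
TC(tier 2, Q≈1,050.0) = $339,381.94
Minimum at tier 2: $339,381.94

$339,381.94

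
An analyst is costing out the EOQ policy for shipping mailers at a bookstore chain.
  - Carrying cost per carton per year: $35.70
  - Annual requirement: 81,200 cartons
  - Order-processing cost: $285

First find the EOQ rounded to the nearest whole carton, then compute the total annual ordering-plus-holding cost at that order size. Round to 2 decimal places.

$40,648.97

2DS/H = 2·81,200·285/35.7 = 1,296,470.59
EOQ = √1,296,470.59 ≈ 1,138.63 → Q = 1,139 cartons
Annual ordering cost = (D/Q)·S = (81,200/1,139) × 285 = $20,317.82
Annual holding cost  = (Q/2)·H = (1,139/2) × 35.7 = $20,331.15
Total = $20,317.82 + $20,331.15 = $40,648.97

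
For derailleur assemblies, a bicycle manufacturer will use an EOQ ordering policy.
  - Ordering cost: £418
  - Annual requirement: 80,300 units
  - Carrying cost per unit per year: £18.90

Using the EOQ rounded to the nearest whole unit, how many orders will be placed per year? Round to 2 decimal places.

42.60 orders per year

Optimal lot size Q* = (2 × 80,300 × £418 / £18.9)^½ ≈ 1,884.65 → Q = 1,885
N = D/Q = 80,300/1,885 ≈ 42.599 orders/yr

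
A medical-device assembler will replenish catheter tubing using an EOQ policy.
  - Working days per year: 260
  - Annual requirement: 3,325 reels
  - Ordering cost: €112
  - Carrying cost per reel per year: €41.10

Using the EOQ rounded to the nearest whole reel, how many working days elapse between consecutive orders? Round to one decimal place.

10.6 days

Optimal lot size Q* = (2 × 3,325 × €112 / €41.1)^½ ≈ 134.62 → Q = 135 reels
T = Q/D × 260 days = 135/3,325 × 260 = 10.556 days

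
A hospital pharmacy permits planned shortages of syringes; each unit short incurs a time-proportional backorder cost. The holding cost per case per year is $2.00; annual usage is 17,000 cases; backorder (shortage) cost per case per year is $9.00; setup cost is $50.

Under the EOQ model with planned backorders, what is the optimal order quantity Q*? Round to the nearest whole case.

1,019 cases

Basic EOQ = √(2·17,000·50/2) = 921.954
Backorder adjustment √((H+b)/b) = √((2+9)/9) = 1.1055
Q* = 921.954 × 1.1055 ≈ 1,019.26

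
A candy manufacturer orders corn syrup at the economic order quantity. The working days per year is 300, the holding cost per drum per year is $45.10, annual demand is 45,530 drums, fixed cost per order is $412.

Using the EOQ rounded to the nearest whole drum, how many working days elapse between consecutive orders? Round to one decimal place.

6.0 days

Optimal lot size Q* = (2 × 45,530 × $412 / $45.1)^½ ≈ 912.06 → Q = 912 drums
Cycle time = (working days × Q)/D = (300 × 912) / 45,530 = 6.009 days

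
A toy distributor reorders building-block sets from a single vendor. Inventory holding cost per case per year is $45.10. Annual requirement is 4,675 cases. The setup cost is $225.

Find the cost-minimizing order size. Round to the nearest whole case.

Q* = √(2·D·S / H) = √(2·4,675·225 / 45.1) = √46,646.3 ≈ 215.98

216 cases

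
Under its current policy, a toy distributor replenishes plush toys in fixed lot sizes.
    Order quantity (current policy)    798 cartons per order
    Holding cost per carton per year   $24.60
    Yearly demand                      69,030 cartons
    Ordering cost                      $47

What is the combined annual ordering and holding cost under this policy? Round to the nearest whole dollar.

Annual ordering cost = (D/Q)·S = (69,030/798) × 47 = $4,065.68
Annual holding cost  = (Q/2)·H = (798/2) × 24.6 = $9,815.40
Total = $4,065.68 + $9,815.40 = $13,881.08

$13,881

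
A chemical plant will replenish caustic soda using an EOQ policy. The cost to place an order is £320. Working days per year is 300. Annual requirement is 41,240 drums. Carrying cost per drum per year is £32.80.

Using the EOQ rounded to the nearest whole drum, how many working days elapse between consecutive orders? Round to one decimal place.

2DS/H = 2·41,240·320/32.8 = 804,682.93
EOQ = √804,682.93 ≈ 897.04 → Q = 897 drums
T = Q/D × 300 days = 897/41,240 × 300 = 6.525 days

6.5 days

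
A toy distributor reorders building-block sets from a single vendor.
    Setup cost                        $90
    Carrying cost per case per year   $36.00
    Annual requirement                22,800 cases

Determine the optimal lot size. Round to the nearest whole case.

Q* = √(2·D·S / H) = √(2·22,800·90 / 36) = √114,000.0 ≈ 337.64

338 cases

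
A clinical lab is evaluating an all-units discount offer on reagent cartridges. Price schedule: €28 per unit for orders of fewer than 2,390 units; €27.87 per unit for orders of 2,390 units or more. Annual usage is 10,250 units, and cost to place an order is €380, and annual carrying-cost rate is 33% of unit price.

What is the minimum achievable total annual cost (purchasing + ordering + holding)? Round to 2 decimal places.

H₁ = 33%×€28 = €9.2400;  H₂ = 33%×€27.87 = €9.1971
EOQ₁ = √(2×10,250×380/9.2400) = 918.19  (< 2,390, feasible at tier 1)
EOQ₂ = √(2×10,250×380/9.1971) = 920.33  (< 2,390 → use Q = 2,390 at tier-2 price)
TC(tier 1 (EOQ₁), Q≈918.2) = €295,484.08
TC(tier 2, Q≈2,390.0) = €298,287.74
Minimum at tier 1 (EOQ₁): €295,484.08

€295,484.08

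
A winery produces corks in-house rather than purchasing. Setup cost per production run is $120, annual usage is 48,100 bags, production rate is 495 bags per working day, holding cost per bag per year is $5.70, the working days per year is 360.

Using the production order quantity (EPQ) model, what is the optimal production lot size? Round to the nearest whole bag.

1,666 bags

d = 48,100/360 = 133.6111 bags/day;  effective holding cost H(1 − d/p) = 5.7·(1 − 133.6111/495) = 4.16145
Q* = √(2DS / H_eff) = √(2·48,100·120 / 4.16145) ≈ 1,665.54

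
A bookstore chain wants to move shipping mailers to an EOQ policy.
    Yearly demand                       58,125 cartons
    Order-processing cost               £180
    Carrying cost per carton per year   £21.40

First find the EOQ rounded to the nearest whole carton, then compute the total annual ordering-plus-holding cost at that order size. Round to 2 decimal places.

£21,161.17

2DS/H = 2·58,125·180/21.4 = 977,803.74
EOQ = √977,803.74 ≈ 988.84 → Q = 989 cartons
Annual ordering cost = (D/Q)·S = (58,125/989) × 180 = £10,578.87
Annual holding cost  = (Q/2)·H = (989/2) × 21.4 = £10,582.30
Total = £10,578.87 + £10,582.30 = £21,161.17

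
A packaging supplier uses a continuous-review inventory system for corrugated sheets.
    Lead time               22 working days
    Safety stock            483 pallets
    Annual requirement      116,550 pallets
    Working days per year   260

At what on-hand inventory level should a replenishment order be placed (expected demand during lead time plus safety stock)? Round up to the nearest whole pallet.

Daily demand d = 116,550 / 260 = 448.269 pallets/day
Demand during lead time = 448.269 × 22 = 9,861.92
Reorder point = 9,861.92 + 483 = 10,344.92 → round up

10,345 pallets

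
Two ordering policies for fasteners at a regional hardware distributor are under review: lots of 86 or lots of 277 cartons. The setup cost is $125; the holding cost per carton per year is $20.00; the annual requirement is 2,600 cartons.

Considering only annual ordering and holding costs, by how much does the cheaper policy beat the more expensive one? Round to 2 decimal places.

For each Q, cost = (D/Q)·S + (Q/2)·H.
TC(86) = (2,600/86)×125 + (86/2)×20 = $4,639.07
TC(277) = (2,600/277)×125 + (277/2)×20 = $3,943.29
Cheaper: Q = 277.  Difference = $695.78

$695.78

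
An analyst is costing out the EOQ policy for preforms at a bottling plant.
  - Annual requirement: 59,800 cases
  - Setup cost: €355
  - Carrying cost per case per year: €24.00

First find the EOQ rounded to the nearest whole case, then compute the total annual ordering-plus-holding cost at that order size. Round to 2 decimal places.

2DS/H = 2·59,800·355/24 = 1,769,083.33
EOQ = √1,769,083.33 ≈ 1,330.07 → Q = 1,330 cases
Ordering: D/Q × S = 59,800/1,330 × €355 = €15,961.65
Holding:  Q/2 × H = 1,330/2 × €24 = €15,960.00
Total = €15,961.65 + €15,960.00 = €31,921.65

€31,921.65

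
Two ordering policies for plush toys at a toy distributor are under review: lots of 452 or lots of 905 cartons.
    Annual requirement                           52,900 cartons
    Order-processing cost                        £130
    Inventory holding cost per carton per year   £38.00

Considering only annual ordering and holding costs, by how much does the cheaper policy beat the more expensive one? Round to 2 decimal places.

For each Q, cost = (D/Q)·S + (Q/2)·H.
TC(452) = (52,900/452)×130 + (452/2)×38 = £23,802.60
TC(905) = (52,900/905)×130 + (905/2)×38 = £24,793.90
|ΔTC| = |£23,802.60 − £24,793.90| = £991.29

£991.29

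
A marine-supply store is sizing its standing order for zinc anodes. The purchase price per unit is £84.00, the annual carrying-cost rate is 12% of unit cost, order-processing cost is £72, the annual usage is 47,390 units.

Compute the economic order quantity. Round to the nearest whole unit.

823 units

H = i·C = 0.12 × £84 = £10.0800 per unit-year
2DS/H = 2·47,390·72/10.08 = 677,000.00
EOQ = √677,000.00 ≈ 822.80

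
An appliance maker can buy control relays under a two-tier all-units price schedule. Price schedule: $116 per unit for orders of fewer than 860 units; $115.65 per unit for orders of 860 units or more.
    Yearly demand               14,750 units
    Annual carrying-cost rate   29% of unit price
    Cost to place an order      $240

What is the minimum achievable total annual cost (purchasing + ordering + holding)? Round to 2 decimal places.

$1,724,375.33

H₁ = 29%×$116 = $33.6400;  H₂ = 29%×$115.65 = $33.5385
EOQ₁ = √(2×14,750×240/33.6400) = 458.76  (< 860, feasible at tier 1)
EOQ₂ = √(2×14,750×240/33.5385) = 459.46  (< 860 → use Q = 860 at tier-2 price)
TC(tier 1 (EOQ₁), Q≈458.8) = $1,726,432.80
TC(tier 2, Q≈860.0) = $1,724,375.33
Minimum at tier 2: $1,724,375.33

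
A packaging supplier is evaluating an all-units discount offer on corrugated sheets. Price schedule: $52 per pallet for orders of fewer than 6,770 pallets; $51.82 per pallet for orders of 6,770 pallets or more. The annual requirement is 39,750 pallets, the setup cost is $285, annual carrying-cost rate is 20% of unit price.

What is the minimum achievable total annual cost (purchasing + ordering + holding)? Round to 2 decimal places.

$2,082,350.50

H₁ = 20%×$52 = $10.4000;  H₂ = 20%×$51.82 = $10.3640
EOQ₁ = √(2×39,750×285/10.4000) = 1,476.01  (< 6,770, feasible at tier 1)
EOQ₂ = √(2×39,750×285/10.3640) = 1,478.57  (< 6,770 → use Q = 6,770 at tier-2 price)
TC(tier 1 (EOQ₁), Q≈1,476.0) = $2,082,350.50
TC(tier 2, Q≈6,770.0) = $2,096,600.52
Minimum at tier 1 (EOQ₁): $2,082,350.50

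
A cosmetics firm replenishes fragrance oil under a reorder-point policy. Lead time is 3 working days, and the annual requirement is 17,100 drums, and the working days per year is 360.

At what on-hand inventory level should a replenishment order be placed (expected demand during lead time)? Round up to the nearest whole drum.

Daily demand d = 17,100 / 360 = 47.500 drums/day
Demand during lead time = 47.500 × 3 = 142.50
Reorder point = 142.50 → round up

143 drums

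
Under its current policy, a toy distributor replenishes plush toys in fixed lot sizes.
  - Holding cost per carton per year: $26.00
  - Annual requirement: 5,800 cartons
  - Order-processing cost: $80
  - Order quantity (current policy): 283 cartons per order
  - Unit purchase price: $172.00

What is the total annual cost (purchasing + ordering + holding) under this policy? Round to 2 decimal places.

Orders/yr = 5,800/283 = 20.495; ordering cost = 20.495 × $80 = $1,639.58
Average inventory = 283/2 = 141.5; holding cost = 141.5 × $26 = $3,679.00
Purchase cost = D·C = 5,800 × 172 = $997,600.00
Total = $1,639.58 + $3,679.00 + $997,600.00 = $1,002,918.58

$1,002,918.58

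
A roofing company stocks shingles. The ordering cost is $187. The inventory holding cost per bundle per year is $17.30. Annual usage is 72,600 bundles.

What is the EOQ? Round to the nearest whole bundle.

1,253 bundles

Q* = √(2·D·S / H) = √(2·72,600·187 / 17.3) = √1,569,502.9 ≈ 1,252.80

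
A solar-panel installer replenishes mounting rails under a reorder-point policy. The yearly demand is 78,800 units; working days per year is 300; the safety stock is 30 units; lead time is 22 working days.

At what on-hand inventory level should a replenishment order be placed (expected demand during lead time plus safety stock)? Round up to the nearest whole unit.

Daily demand d = 78,800 / 300 = 262.667 units/day
Demand during lead time = 262.667 × 22 = 5,778.67
Reorder point = 5,778.67 + 30 = 5,808.67 → round up

5,809 units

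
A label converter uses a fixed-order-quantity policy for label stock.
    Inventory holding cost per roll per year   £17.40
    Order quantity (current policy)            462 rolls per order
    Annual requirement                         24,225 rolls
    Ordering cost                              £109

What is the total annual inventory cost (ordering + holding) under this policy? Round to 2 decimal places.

Orders/yr = 24,225/462 = 52.435; ordering cost = 52.435 × £109 = £5,715.42
Average inventory = 462/2 = 231; holding cost = 231 × £17.4 = £4,019.40
Total = £5,715.42 + £4,019.40 = £9,734.82

£9,734.82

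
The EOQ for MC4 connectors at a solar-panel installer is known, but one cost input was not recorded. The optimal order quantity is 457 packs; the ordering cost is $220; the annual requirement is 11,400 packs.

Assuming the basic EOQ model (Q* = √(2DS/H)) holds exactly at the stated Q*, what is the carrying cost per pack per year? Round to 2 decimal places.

$24.02

Since Q* = (2DS/H)^½, squaring gives Q*²·H = 2DS.
H = 2DS / Q² = 2 × 11,400 × 220 / 457² = 24.0174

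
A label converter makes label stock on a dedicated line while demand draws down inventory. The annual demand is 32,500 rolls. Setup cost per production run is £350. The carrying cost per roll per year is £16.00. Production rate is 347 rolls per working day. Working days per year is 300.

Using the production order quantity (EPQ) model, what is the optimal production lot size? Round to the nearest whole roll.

d = 32,500/300 = 108.3333 rolls/day;  effective holding cost H(1 − d/p) = 16·(1 − 108.3333/347) = 11.00480
Q* = √(2DS / H_eff) = √(2·32,500·350 / 11.00480) ≈ 1,437.80

1,438 rolls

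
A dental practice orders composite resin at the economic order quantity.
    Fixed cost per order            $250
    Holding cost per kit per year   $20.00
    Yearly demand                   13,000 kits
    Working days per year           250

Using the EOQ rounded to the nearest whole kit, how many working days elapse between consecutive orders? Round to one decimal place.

2DS/H = 2·13,000·250/20 = 325,000.00
EOQ = √325,000.00 ≈ 570.09 → Q = 570 kits
Cycle time = (working days × Q)/D = (250 × 570) / 13,000 = 10.962 days

11.0 days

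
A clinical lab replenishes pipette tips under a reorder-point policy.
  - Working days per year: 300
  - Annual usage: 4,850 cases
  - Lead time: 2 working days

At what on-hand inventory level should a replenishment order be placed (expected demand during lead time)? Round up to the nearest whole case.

Daily demand d = 4,850 / 300 = 16.167 cases/day
Demand during lead time = 16.167 × 2 = 32.33
Reorder point = 32.33 → round up

33 cases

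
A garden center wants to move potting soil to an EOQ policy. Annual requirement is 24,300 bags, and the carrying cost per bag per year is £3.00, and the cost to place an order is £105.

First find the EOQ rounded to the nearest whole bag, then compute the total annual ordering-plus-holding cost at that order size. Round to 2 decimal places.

2DS/H = 2·24,300·105/3 = 1,701,000.00
EOQ = √1,701,000.00 ≈ 1,304.22 → Q = 1,304 bags
Orders/yr = 24,300/1,304 = 18.635; ordering cost = 18.635 × £105 = £1,956.67
Average inventory = 1,304/2 = 652; holding cost = 652 × £3 = £1,956.00
Total = £1,956.67 + £1,956.00 = £3,912.67

£3,912.67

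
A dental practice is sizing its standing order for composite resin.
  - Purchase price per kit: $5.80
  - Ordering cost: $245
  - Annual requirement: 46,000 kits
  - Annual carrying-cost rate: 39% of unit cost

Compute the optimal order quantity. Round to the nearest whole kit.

3,157 kits

Carrying cost H = $5.8 × 39% = $2.2620/kit/yr
2DS/H = 2·46,000·245/2.262 = 9,964,633.07
EOQ = √9,964,633.07 ≈ 3,156.68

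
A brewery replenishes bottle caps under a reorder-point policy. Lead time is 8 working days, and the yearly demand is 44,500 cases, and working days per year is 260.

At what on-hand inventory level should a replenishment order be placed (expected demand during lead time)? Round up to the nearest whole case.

Daily demand d = 44,500 / 260 = 171.154 cases/day
Demand during lead time = 171.154 × 8 = 1,369.23
Reorder point = 1,369.23 → round up

1,370 cases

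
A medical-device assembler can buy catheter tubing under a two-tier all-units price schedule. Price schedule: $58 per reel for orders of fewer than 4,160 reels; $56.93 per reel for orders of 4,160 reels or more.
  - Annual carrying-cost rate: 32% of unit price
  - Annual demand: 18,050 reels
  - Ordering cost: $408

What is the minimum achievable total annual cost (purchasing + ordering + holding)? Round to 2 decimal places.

H₁ = 32%×$58 = $18.5600;  H₂ = 32%×$56.93 = $18.2176
EOQ₁ = √(2×18,050×408/18.5600) = 890.83  (< 4,160, feasible at tier 1)
EOQ₂ = √(2×18,050×408/18.2176) = 899.16  (< 4,160 → use Q = 4,160 at tier-2 price)
TC(tier 1 (EOQ₁), Q≈890.8) = $1,063,433.80
TC(tier 2, Q≈4,160.0) = $1,067,249.40
Minimum at tier 1 (EOQ₁): $1,063,433.80

$1,063,433.80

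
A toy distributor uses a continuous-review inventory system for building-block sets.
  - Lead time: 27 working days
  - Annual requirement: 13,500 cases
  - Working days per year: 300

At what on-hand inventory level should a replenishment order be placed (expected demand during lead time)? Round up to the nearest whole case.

1,215 cases

Daily demand d = 13,500 / 300 = 45.000 cases/day
Demand during lead time = 45.000 × 27 = 1,215.00
Reorder point = 1,215.00 → round up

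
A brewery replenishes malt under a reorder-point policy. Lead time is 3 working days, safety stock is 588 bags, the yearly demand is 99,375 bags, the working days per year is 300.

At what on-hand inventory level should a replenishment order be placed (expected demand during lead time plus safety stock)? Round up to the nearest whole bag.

1,582 bags

Daily demand d = 99,375 / 300 = 331.250 bags/day
Demand during lead time = 331.250 × 3 = 993.75
Reorder point = 993.75 + 588 = 1,581.75 → round up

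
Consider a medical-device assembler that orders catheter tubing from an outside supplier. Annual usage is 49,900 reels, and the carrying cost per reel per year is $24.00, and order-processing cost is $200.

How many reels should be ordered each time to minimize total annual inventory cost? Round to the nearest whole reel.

912 reels

2DS/H = 2·49,900·200/24 = 831,666.67
EOQ = √831,666.67 ≈ 911.96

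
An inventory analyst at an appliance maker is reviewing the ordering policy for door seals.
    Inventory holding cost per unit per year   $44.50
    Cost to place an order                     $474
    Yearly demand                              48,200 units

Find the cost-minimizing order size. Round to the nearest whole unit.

1,013 units

Q* = √(2·D·S / H) = √(2·48,200·474 / 44.5) = √1,026,822.5 ≈ 1,013.32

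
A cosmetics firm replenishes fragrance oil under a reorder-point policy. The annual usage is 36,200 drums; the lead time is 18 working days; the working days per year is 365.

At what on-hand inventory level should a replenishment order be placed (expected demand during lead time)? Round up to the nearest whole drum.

Daily demand d = 36,200 / 365 = 99.178 drums/day
Demand during lead time = 99.178 × 18 = 1,785.21
Reorder point = 1,785.21 → round up

1,786 drums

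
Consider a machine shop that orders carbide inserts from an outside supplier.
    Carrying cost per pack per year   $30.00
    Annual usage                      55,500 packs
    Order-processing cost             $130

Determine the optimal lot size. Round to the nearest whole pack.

694 packs

Optimal lot size Q* = (2 × 55,500 × $130 / $30)^½ ≈ 693.54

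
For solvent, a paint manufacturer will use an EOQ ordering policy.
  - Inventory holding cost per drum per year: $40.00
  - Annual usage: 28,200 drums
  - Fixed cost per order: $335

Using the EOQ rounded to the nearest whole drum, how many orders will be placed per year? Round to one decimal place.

41.0 orders per year

EOQ = √(2DS/H) = √(2 × 28,200 × 335 / 40)
    = √(472,350.00) ≈ 687.28 → Q = 687
N = D/Q = 28,200/687 ≈ 41.048 orders/yr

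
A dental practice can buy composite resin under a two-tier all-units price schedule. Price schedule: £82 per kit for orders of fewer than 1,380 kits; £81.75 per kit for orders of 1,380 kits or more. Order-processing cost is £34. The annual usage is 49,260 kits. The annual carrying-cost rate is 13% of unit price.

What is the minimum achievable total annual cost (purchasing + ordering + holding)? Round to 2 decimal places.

H₁ = 13%×£82 = £10.6600;  H₂ = 13%×£81.75 = £10.6275
EOQ₁ = √(2×49,260×34/10.6600) = 560.56  (< 1,380, feasible at tier 1)
EOQ₂ = √(2×49,260×34/10.6275) = 561.42  (< 1,380 → use Q = 1,380 at tier-2 price)
TC(tier 1 (EOQ₁), Q≈560.6) = £4,045,295.58
TC(tier 2, Q≈1,380.0) = £4,035,551.63
Minimum at tier 2: £4,035,551.63

£4,035,551.63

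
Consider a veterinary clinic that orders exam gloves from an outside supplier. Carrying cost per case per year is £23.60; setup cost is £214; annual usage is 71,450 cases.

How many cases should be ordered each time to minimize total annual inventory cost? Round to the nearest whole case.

1,138 cases

2DS/H = 2·71,450·214/23.6 = 1,295,788.14
EOQ = √1,295,788.14 ≈ 1,138.33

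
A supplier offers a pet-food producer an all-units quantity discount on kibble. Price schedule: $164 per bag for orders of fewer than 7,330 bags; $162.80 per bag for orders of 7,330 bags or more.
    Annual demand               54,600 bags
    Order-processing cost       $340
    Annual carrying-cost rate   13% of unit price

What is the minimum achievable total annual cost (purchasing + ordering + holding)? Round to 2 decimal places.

$8,968,978.67

H₁ = 13%×$164 = $21.3200;  H₂ = 13%×$162.80 = $21.1640
EOQ₁ = √(2×54,600×340/21.3200) = 1,319.65  (< 7,330, feasible at tier 1)
EOQ₂ = √(2×54,600×340/21.1640) = 1,324.50  (< 7,330 → use Q = 7,330 at tier-2 price)
TC(tier 1 (EOQ₁), Q≈1,319.6) = $8,982,534.84
TC(tier 2, Q≈7,330.0) = $8,968,978.67
Minimum at tier 2: $8,968,978.67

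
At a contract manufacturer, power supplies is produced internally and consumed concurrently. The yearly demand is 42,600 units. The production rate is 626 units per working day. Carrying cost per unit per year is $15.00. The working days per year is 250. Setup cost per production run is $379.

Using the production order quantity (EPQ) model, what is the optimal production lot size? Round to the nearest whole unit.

Daily demand d = 42,600/250 = 170.400; p = 626; 1 − d/p = 0.72780
EPQ = √(2DS / (H(1 − d/p)))
    = √(2 × 42,600 × 379 / (15 × 0.72780)) ≈ 1,719.84

1,720 units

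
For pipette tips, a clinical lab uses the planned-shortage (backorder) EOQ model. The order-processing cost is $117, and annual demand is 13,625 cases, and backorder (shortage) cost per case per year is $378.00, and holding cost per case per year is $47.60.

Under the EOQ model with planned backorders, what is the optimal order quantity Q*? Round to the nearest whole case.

Basic EOQ = √(2·13,625·117/47.6) = 258.805
Backorder adjustment √((H+b)/b) = √((47.6+378)/378) = 1.0611
Q* = 258.805 × 1.0611 ≈ 274.62

275 cases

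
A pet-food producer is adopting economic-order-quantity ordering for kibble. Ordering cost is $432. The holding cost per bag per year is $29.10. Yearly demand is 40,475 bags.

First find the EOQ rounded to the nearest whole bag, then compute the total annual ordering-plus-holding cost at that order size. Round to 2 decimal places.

$31,900.45

Q* = √(2·D·S / H) = √(2·40,475·432 / 29.1) = √1,201,732.0 ≈ 1,096.24 → Q = 1,096 bags
Orders/yr = 40,475/1,096 = 36.930; ordering cost = 36.930 × $432 = $15,953.65
Average inventory = 1,096/2 = 548; holding cost = 548 × $29.1 = $15,946.80
Total = $15,953.65 + $15,946.80 = $31,900.45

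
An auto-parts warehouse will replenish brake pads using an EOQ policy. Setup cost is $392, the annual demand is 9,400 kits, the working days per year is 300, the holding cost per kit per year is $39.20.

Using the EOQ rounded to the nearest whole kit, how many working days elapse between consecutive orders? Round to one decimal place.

Optimal lot size Q* = (2 × 9,400 × $392 / $39.2)^½ ≈ 433.59 → Q = 434 kits
Days between orders = 300 / (D/Q) = 300 / 21.659 ≈ 13.851

13.9 days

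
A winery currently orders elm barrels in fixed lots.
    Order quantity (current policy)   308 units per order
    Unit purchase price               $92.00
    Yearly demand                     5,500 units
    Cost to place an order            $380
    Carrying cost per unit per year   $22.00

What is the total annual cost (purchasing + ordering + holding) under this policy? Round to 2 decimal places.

Annual ordering cost = (D/Q)·S = (5,500/308) × 380 = $6,785.71
Annual holding cost  = (Q/2)·H = (308/2) × 22 = $3,388.00
Purchase cost = D·C = 5,500 × 92 = $506,000.00
Total = $6,785.71 + $3,388.00 + $506,000.00 = $516,173.71

$516,173.71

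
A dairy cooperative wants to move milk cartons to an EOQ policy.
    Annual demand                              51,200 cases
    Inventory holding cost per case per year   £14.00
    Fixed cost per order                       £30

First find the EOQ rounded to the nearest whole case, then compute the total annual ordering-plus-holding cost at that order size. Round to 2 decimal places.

£6,558.05

EOQ = √(2DS/H) = √(2 × 51,200 × 30 / 14)
    = √(219,428.57) ≈ 468.43 → Q = 468 cases
Ordering: D/Q × S = 51,200/468 × £30 = £3,282.05
Holding:  Q/2 × H = 468/2 × £14 = £3,276.00
Total = £3,282.05 + £3,276.00 = £6,558.05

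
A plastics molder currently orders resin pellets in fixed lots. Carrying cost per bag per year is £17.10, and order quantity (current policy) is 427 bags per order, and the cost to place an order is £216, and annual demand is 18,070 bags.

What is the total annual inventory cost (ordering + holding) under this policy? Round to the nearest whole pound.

£12,792

Annual ordering cost = (D/Q)·S = (18,070/427) × 216 = £9,140.80
Annual holding cost  = (Q/2)·H = (427/2) × 17.1 = £3,650.85
Total = £9,140.80 + £3,650.85 = £12,791.65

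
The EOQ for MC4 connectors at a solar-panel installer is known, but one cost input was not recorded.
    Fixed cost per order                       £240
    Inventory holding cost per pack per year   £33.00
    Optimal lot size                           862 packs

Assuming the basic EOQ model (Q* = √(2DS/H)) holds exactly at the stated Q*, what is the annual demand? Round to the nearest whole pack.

51,084 packs per year

Since Q* = (2DS/H)^½, squaring gives Q*²·H = 2DS.
D = Q²H / (2S) = 862² × 33 / (2 × 240) = 51,084.28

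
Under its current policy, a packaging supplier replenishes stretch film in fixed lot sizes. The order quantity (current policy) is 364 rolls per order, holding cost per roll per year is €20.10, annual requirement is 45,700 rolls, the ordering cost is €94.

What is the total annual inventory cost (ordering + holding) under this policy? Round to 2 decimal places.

€15,459.85

Ordering: D/Q × S = 45,700/364 × €94 = €11,801.65
Holding:  Q/2 × H = 364/2 × €20.1 = €3,658.20
Total = €11,801.65 + €3,658.20 = €15,459.85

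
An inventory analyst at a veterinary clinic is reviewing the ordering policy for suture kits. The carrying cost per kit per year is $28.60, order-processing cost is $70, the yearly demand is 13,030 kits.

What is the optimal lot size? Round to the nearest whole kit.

EOQ = √(2DS/H) = √(2 × 13,030 × 70 / 28.6)
    = √(63,783.22) ≈ 252.55

253 kits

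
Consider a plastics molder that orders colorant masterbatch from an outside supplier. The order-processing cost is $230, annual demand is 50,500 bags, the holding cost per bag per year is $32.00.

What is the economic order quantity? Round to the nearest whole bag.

852 bags

EOQ = √(2DS/H) = √(2 × 50,500 × 230 / 32)
    = √(725,937.50) ≈ 852.02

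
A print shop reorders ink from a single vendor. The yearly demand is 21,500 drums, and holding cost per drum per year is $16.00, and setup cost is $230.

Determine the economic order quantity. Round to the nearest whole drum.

786 drums

EOQ = √(2DS/H) = √(2 × 21,500 × 230 / 16)
    = √(618,125.00) ≈ 786.21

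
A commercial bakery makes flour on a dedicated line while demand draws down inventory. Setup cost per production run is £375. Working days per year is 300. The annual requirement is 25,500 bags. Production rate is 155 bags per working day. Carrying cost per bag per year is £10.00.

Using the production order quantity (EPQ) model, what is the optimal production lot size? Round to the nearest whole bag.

2,058 bags

d = 25,500/300 = 85.0000 bags/day;  effective holding cost H(1 − d/p) = 10·(1 − 85.0000/155) = 4.51613
Q* = √(2DS / H_eff) = √(2·25,500·375 / 4.51613) ≈ 2,057.87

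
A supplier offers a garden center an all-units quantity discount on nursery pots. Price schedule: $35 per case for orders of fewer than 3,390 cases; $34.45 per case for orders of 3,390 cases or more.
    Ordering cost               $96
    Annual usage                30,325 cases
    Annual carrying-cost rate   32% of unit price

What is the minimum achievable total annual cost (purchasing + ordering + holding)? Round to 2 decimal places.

H₁ = 32%×$35 = $11.2000;  H₂ = 32%×$34.45 = $11.0240
EOQ₁ = √(2×30,325×96/11.2000) = 721.01  (< 3,390, feasible at tier 1)
EOQ₂ = √(2×30,325×96/11.0240) = 726.74  (< 3,390 → use Q = 3,390 at tier-2 price)
TC(tier 1 (EOQ₁), Q≈721.0) = $1,069,450.33
TC(tier 2, Q≈3,390.0) = $1,064,240.69
Minimum at tier 2: $1,064,240.69

$1,064,240.69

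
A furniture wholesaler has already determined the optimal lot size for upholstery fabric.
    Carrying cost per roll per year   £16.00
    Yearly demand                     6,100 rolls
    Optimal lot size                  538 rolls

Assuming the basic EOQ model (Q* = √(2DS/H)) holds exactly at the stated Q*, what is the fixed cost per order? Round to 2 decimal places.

£379.60

EOQ relation: Q² = 2DS/H, so rearrange for the unknown.
S = Q²H / (2D) = 538² × 16 / (2 × 6,100) = 379.5987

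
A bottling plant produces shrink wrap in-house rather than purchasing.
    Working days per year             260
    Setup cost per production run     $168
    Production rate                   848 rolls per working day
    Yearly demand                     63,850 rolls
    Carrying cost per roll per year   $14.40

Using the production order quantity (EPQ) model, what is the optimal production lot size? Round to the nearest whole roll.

1,448 rolls

d = 63,850/260 = 245.5769 rolls/day;  effective holding cost H(1 − d/p) = 14.4·(1 − 245.5769/848) = 10.22983
Q* = √(2DS / H_eff) = √(2·63,850·168 / 10.22983) ≈ 1,448.16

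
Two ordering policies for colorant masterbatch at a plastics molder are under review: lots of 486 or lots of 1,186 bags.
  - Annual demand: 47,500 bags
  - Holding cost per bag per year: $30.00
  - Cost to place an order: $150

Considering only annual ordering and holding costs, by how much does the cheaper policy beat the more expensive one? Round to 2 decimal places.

$1,847.09

For each Q, cost = (D/Q)·S + (Q/2)·H.
TC(486) = (47,500/486)×150 + (486/2)×30 = $21,950.49
TC(1,186) = (47,500/1,186)×150 + (1,186/2)×30 = $23,797.59
Cheaper: Q = 486.  Difference = $1,847.09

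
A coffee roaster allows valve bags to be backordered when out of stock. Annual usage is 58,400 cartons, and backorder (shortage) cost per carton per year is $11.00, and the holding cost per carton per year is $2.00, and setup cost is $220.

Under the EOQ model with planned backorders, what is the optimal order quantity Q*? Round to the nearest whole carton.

3,897 cartons

Basic EOQ = √(2·58,400·220/2) = 3,584.411
Backorder adjustment √((H+b)/b) = √((2+11)/11) = 1.0871
Q* = 3,584.411 × 1.0871 ≈ 3,896.67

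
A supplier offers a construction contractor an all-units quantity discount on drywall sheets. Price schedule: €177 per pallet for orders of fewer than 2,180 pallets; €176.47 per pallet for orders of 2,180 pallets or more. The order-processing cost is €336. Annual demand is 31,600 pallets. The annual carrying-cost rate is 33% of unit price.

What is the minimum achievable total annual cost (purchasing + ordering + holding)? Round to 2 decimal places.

H₁ = 33%×€177 = €58.4100;  H₂ = 33%×€176.47 = €58.2351
EOQ₁ = √(2×31,600×336/58.4100) = 602.95  (< 2,180, feasible at tier 1)
EOQ₂ = √(2×31,600×336/58.2351) = 603.86  (< 2,180 → use Q = 2,180 at tier-2 price)
TC(tier 1 (EOQ₁), Q≈603.0) = €5,628,418.58
TC(tier 2, Q≈2,180.0) = €5,644,798.72
Minimum at tier 1 (EOQ₁): €5,628,418.58

€5,628,418.58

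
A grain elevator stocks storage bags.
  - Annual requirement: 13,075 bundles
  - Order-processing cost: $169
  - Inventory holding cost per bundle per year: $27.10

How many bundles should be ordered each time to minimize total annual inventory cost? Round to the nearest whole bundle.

404 bundles

2DS/H = 2·13,075·169/27.1 = 163,075.65
EOQ = √163,075.65 ≈ 403.83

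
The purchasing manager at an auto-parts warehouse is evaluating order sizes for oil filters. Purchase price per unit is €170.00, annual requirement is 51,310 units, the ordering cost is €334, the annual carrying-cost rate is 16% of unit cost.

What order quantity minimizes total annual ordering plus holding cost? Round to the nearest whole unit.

1,123 units

Holding cost per unit per year: H = 16% × €170 = €27.2000
EOQ = √(2DS/H) = √(2 × 51,310 × 334 / 27.2)
    = √(1,260,113.24) ≈ 1,122.55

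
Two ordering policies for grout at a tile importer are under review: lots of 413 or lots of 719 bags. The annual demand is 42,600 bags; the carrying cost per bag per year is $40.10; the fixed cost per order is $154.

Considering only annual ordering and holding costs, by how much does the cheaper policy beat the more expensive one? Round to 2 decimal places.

For each Q, cost = (D/Q)·S + (Q/2)·H.
TC(413) = (42,600/413)×154 + (413/2)×40.1 = $24,165.40
TC(719) = (42,600/719)×154 + (719/2)×40.1 = $23,540.29
Lots of 719 are cheaper by $625.11.

$625.11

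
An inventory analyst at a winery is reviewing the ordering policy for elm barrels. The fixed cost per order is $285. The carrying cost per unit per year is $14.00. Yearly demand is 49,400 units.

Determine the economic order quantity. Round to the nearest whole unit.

Q* = √(2·D·S / H) = √(2·49,400·285 / 14) = √2,011,285.7 ≈ 1,418.20

1,418 units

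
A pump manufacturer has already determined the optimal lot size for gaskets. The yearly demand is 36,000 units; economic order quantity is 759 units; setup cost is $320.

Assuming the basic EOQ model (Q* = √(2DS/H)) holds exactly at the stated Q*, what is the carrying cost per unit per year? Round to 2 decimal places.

EOQ relation: Q² = 2DS/H, so rearrange for the unknown.
H = 2DS / Q² = 2 × 36,000 × 320 / 759² = 39.9944

$39.99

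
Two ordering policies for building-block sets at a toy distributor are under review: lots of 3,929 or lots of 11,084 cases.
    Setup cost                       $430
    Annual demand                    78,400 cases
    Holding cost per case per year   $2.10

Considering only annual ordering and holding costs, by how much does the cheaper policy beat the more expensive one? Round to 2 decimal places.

$1,973.95

For each Q, cost = (D/Q)·S + (Q/2)·H.
TC(3,929) = (78,400/3,929)×430 + (3,929/2)×2.1 = $12,705.75
TC(11,084) = (78,400/11,084)×430 + (11,084/2)×2.1 = $14,679.70
|ΔTC| = |$12,705.75 − $14,679.70| = $1,973.95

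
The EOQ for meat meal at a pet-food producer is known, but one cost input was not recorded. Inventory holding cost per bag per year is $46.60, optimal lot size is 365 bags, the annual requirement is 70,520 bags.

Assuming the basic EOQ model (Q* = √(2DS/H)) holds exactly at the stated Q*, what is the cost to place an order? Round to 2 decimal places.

$44.02

Since Q* = (2DS/H)^½, squaring gives Q*²·H = 2DS.
S = Q²H / (2D) = 365² × 46.6 / (2 × 70,520) = 44.0179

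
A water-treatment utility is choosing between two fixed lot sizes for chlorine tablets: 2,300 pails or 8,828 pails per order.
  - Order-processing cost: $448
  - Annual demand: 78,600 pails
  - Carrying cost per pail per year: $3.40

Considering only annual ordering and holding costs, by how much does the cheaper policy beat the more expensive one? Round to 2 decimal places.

$223.55

TC(Q) = (D/Q)S + (Q/2)H
TC(2,300) = (78,600/2,300)×448 + (2,300/2)×3.4 = $19,219.91
TC(8,828) = (78,600/8,828)×448 + (8,828/2)×3.4 = $18,996.36
Lots of 8,828 are cheaper by $223.55.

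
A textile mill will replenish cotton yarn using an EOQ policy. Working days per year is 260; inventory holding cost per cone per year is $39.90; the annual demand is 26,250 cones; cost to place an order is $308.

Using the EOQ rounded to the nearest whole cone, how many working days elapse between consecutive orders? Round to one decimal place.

Optimal lot size Q* = (2 × 26,250 × $308 / $39.9)^½ ≈ 636.60 → Q = 637 cones
T = Q/D × 260 days = 637/26,250 × 260 = 6.309 days

6.3 days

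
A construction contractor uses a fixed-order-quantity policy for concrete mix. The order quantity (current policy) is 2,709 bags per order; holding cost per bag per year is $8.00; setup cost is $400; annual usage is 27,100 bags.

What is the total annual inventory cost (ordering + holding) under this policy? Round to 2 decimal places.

$14,837.48

Orders/yr = 27,100/2,709 = 10.004; ordering cost = 10.004 × $400 = $4,001.48
Average inventory = 2,709/2 = 1354.5; holding cost = 1354.5 × $8 = $10,836.00
Total = $4,001.48 + $10,836.00 = $14,837.48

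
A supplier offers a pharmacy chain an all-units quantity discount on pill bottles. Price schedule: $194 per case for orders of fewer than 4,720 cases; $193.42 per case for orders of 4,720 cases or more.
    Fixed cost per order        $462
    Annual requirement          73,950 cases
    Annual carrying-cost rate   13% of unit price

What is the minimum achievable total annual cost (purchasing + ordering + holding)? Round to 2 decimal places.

$14,369,988.58

H₁ = 13%×$194 = $25.2200;  H₂ = 13%×$193.42 = $25.1446
EOQ₁ = √(2×73,950×462/25.2200) = 1,646.01  (< 4,720, feasible at tier 1)
EOQ₂ = √(2×73,950×462/25.1446) = 1,648.48  (< 4,720 → use Q = 4,720 at tier-2 price)
TC(tier 1 (EOQ₁), Q≈1,646.0) = $14,387,812.38
TC(tier 2, Q≈4,720.0) = $14,369,988.58
Minimum at tier 2: $14,369,988.58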